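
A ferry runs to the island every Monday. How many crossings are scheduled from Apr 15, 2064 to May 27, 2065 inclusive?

Apr 15, 2064 is a Tuesday.
From Apr 15, 2064 to May 27, 2065 is 408 days inclusive.
408 = 7 × 58 + 2, so there are 58 full weeks plus 2 extra days.
Each full week contributes one Monday: 58 so far.
The 2 extra days are Tue, Wed — none qualify.
Total: 58 + 0 = 58.

58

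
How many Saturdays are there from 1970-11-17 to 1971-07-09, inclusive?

1970-11-17 is a Tuesday.
From 1970-11-17 to 1971-07-09 is 235 days inclusive.
235 = 7 × 33 + 4, so there are 33 full weeks plus 4 extra days.
Each full week contributes one Saturday: 33 so far.
The 4 extra days are Tue, Wed, Thu, Fri — none qualify.
Total: 33 + 0 = 33.

33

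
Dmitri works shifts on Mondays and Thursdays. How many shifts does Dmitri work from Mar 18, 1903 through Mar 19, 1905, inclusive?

209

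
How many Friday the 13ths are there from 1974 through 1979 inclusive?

10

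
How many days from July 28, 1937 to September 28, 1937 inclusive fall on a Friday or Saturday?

July 28, 1937 is a Wednesday.
The range spans 63 days (inclusive of both endpoints).
63 = 7 × 9, so the span is exactly 9 full weeks.
Each full week contributes 2 days from the set (Fri, Sat): 9 × 2 = 18.

18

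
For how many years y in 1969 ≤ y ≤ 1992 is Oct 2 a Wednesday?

3

Day of week of October 2 in each year:
1969: Thu, 1970: Fri, 1971: Sat, 1972: Mon, 1973: Tue, 1974: Wed ✓, 1975: Thu, 1976: Sat, 1977: Sun, 1978: Mon, 1979: Tue, 1980: Thu, 1981: Fri, 1982: Sat, 1983: Sun, 1984: Tue, 1985: Wed ✓, 1986: Thu, 1987: Fri, 1988: Sun, 1989: Mon, 1990: Tue, 1991: Wed ✓, 1992: Fri
Wednesdays: 1974, 1985, 1991.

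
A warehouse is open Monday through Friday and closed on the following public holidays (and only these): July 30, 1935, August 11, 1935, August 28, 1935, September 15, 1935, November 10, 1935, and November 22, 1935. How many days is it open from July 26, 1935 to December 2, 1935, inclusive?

89

July 26, 1935 is a Friday.
That's 130 days from start to end, counting both.
130 = 7 × 18 + 4, so there are 18 full weeks plus 4 extra days.
Each full week contributes 5 weekdays (Mon–Fri): 18 × 5 = 90.
The 4 extra days are Friday, Saturday, Sunday, Monday — 2 of them qualify.
Total: 90 + 2 = 92.
Holidays: July 30, 1935 (Tue); August 11, 1935 (Sun); August 28, 1935 (Wed); September 15, 1935 (Sun); November 10, 1935 (Sun); November 22, 1935 (Fri).
3 of the 6 holidays fall on weekdays; the rest are weekends and were already excluded.
Business days: 92 − 3 = 89.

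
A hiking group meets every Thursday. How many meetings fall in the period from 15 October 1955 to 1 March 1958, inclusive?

15 October 1955 is a Saturday.
The range spans 869 days (inclusive of both endpoints).
869 = 7 × 124 + 1, so there are 124 full weeks plus 1 extra day.
Each full week contributes one Thursday: 124 so far.
The 1 extra day is Sat — none qualify.
Total: 124 + 0 = 124.

124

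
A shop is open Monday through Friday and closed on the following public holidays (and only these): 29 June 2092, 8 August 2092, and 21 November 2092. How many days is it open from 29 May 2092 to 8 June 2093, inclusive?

29 May 2092 is a Thursday.
From 29 May 2092 to 8 June 2093 is 376 days inclusive.
376 = 7 × 53 + 5, so there are 53 full weeks plus 5 extra days.
Each full week contributes 5 weekdays (Mon–Fri): 53 × 5 = 265.
The 5 extra days are Thursday, Friday, Saturday, Sunday, Monday — 3 of them qualify.
Total: 265 + 3 = 268.
Holidays: 29 June 2092 (Sun); 8 August 2092 (Fri); 21 November 2092 (Fri).
2 of the 3 holidays fall on weekdays; the rest are weekends and were already excluded.
Business days: 268 − 2 = 266.

266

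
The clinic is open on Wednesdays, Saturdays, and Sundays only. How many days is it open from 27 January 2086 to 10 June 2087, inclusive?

27 January 2086 is a Sunday.
That's 500 days from start to end, counting both.
500 = 7 × 71 + 3, so there are 71 full weeks plus 3 extra days.
Each full week contributes 3 days from the set (Wed, Sat, Sun): 71 × 3 = 213.
The 3 extra days are Sunday, Monday, Tuesday — 1 of them qualifies.
Total: 213 + 1 = 214.

214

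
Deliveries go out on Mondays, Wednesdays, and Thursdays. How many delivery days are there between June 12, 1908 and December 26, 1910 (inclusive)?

June 12, 1908 is a Friday.
The range spans 928 days (inclusive of both endpoints).
928 = 7 × 132 + 4, so there are 132 full weeks plus 4 extra days.
Each full week contributes 3 days from the set (Mon, Wed, Thu): 132 × 3 = 396.
The 4 extra days are Friday, Saturday, Sunday, Monday — 1 of them qualifies.
Total: 396 + 1 = 397.

397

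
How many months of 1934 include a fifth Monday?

A month has five Mondays exactly when Monday falls within its first (length − 28) days.
Jan: 31 days, starts Mon → 5 of Mon, Tue, Wed ✓
Feb: 28 days, starts Thu → 5 of (none)
Mar: 31 days, starts Thu → 5 of Thu, Fri, Sat
Apr: 30 days, starts Sun → 5 of Sun, Mon ✓
May: 31 days, starts Tue → 5 of Tue, Wed, Thu
Jun: 30 days, starts Fri → 5 of Fri, Sat
Jul: 31 days, starts Sun → 5 of Sun, Mon, Tue ✓
Aug: 31 days, starts Wed → 5 of Wed, Thu, Fri
Sep: 30 days, starts Sat → 5 of Sat, Sun
Oct: 31 days, starts Mon → 5 of Mon, Tue, Wed ✓
Nov: 30 days, starts Thu → 5 of Thu, Fri
Dec: 31 days, starts Sat → 5 of Sat, Sun, Mon ✓
Months with five Mondays: Jan, Apr, Jul, Oct, Dec.

5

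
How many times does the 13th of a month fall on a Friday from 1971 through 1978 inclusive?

Friday-the-13ths by year:
1971: Aug
1972: Oct
1973: Apr, Jul
1974: Sep, Dec
1975: Jun
1976: Feb, Aug
1977: May
1978: Jan, Oct

12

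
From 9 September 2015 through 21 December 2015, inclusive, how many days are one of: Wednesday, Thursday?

9 September 2015 is a Wednesday.
From 9 September 2015 to 21 December 2015 is 104 days inclusive.
104 = 7 × 14 + 6, so there are 14 full weeks plus 6 extra days.
Each full week contributes 2 days from the set (Wed, Thu): 14 × 2 = 28.
The 6 extra days are Wed, Thu, Fri, Sat, Sun, Mon — 2 of them qualify.
Total: 28 + 2 = 30.

30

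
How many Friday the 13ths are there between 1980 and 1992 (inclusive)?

24

Friday-the-13ths by year:
1980: Jun
1981: Feb, Mar, Nov
1982: Aug
1983: May
1984: Jan, Apr, Jul
1985: Sep, Dec
1986: Jun
1987: Feb, Mar, Nov
1988: May
1989: Jan, Oct
1990: Apr, Jul
1991: Sep, Dec
1992: Mar, Nov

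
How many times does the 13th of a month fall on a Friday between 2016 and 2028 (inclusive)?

21

Friday-the-13ths by year:
2016: May
2017: Jan, Oct
2018: Apr, Jul
2019: Sep, Dec
2020: Mar, Nov
2021: Aug
2022: May
2023: Jan, Oct
2024: Sep, Dec
2025: Jun
2026: Feb, Mar, Nov
2027: Aug
2028: Oct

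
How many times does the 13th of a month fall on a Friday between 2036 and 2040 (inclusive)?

9

Friday-the-13ths by year:
2036: Jun
2037: Feb, Mar, Nov
2038: Aug
2039: May
2040: Jan, Apr, Jul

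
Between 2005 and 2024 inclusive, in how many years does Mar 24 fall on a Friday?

3

Day of week of March 24 in each year:
2005: Thu, 2006: Fri ✓, 2007: Sat, 2008: Mon, 2009: Tue, 2010: Wed, 2011: Thu, 2012: Sat, 2013: Sun, 2014: Mon, 2015: Tue, 2016: Thu, 2017: Fri ✓, 2018: Sat, 2019: Sun, 2020: Tue, 2021: Wed, 2022: Thu, 2023: Fri ✓, 2024: Sun
Fridays: 2006, 2017, 2023.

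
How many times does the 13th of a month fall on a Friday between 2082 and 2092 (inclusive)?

Friday-the-13ths by year:
2082: Feb, Mar, Nov
2083: Aug
2084: Oct
2085: Apr, Jul
2086: Sep, Dec
2087: Jun
2088: Feb, Aug
2089: May
2090: Jan, Oct
2091: Apr, Jul
2092: Jun

18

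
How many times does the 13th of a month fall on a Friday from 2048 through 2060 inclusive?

21

Friday-the-13ths by year:
2048: Mar, Nov
2049: Aug
2050: May
2051: Jan, Oct
2052: Sep, Dec
2053: Jun
2054: Feb, Mar, Nov
2055: Aug
2056: Oct
2057: Apr, Jul
2058: Sep, Dec
2059: Jun
2060: Feb, Aug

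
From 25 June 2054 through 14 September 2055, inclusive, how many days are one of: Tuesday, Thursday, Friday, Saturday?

25 June 2054 is a Thursday.
From 25 June 2054 to 14 September 2055 is 447 days inclusive.
447 = 7 × 63 + 6, so there are 63 full weeks plus 6 extra days.
Each full week contributes 4 days from the set (Tue, Thu, Fri, Sat): 63 × 4 = 252.
The 6 extra days are Thu, Fri, Sat, Sun, Mon, Tue — 4 of them qualify.
Total: 252 + 4 = 256.

256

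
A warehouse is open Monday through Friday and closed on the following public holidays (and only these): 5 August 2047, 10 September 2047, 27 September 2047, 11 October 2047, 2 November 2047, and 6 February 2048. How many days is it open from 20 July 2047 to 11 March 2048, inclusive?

163

20 July 2047 is a Saturday.
From 20 July 2047 to 11 March 2048 is 236 days inclusive.
236 = 7 × 33 + 5, so there are 33 full weeks plus 5 extra days.
Each full week contributes 5 weekdays (Mon–Fri): 33 × 5 = 165.
The 5 extra days are Sat, Sun, Mon, Tue, Wed — 3 of them qualify.
Total: 165 + 3 = 168.
Holidays: 5 August 2047 (Mon); 10 September 2047 (Tue); 27 September 2047 (Fri); 11 October 2047 (Fri); 2 November 2047 (Sat); 6 February 2048 (Thu).
5 of the 6 holidays fall on weekdays; the rest are weekends and were already excluded.
Business days: 168 − 5 = 163.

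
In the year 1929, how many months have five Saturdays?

4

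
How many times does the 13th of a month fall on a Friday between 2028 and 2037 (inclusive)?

17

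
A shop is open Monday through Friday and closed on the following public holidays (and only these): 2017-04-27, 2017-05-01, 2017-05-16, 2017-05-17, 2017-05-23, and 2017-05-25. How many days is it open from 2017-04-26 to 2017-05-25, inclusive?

16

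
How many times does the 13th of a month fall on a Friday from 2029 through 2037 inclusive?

Friday-the-13ths by year:
2029: Apr, Jul
2030: Sep, Dec
2031: Jun
2032: Feb, Aug
2033: May
2034: Jan, Oct
2035: Apr, Jul
2036: Jun
2037: Feb, Mar, Nov

16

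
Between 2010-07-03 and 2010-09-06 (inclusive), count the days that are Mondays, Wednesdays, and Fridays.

28

2010-07-03 is a Saturday.
From 2010-07-03 to 2010-09-06 is 66 days inclusive.
66 = 7 × 9 + 3, so there are 9 full weeks plus 3 extra days.
Each full week contributes 3 days from the set (Mon, Wed, Fri): 9 × 3 = 27.
The 3 extra days are Sat, Sun, Mon — 1 of them qualifies.
Total: 27 + 1 = 28.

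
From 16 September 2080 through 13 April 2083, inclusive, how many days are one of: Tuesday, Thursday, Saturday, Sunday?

537

16 September 2080 is a Monday.
The range spans 940 days (inclusive of both endpoints).
940 = 7 × 134 + 2, so there are 134 full weeks plus 2 extra days.
Each full week contributes 4 days from the set (Tue, Thu, Sat, Sun): 134 × 4 = 536.
The 2 extra days are Mon, Tue — 1 of them qualifies.
Total: 536 + 1 = 537.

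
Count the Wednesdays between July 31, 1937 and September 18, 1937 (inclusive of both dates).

July 31, 1937 is a Saturday.
That's 50 days from start to end, counting both.
50 = 7 × 7 + 1, so there are 7 full weeks plus 1 extra day.
Each full week contributes one Wednesday: 7 so far.
The 1 extra day is Saturday — none qualify.
Total: 7 + 0 = 7.

7 Wednesdays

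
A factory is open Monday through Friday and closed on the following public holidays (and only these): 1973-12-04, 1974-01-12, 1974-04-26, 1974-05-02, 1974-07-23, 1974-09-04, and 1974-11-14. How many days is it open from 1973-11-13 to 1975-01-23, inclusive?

307

1973-11-13 is a Tuesday.
From 1973-11-13 to 1975-01-23 is 437 days inclusive.
437 = 7 × 62 + 3, so there are 62 full weeks plus 3 extra days.
Each full week contributes 5 weekdays (Mon–Fri): 62 × 5 = 310.
The 3 extra days are Tuesday, Wednesday, Thursday — 3 of them qualify.
Total: 310 + 3 = 313.
Holidays: 1973-12-04 (Tue); 1974-01-12 (Sat); 1974-04-26 (Fri); 1974-05-02 (Thu); 1974-07-23 (Tue); 1974-09-04 (Wed); 1974-11-14 (Thu).
6 of the 7 holidays fall on weekdays; the rest are weekends and were already excluded.
Business days: 313 − 6 = 307.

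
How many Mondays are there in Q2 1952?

1952-04-01 is a Tuesday.
The range spans 91 days (inclusive of both endpoints).
91 = 7 × 13, so the span is exactly 13 full weeks.
Each full week contributes one Monday: 13 so far.
Total: 13.

13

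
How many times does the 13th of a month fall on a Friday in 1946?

The 13th falls on a Friday when the month's 13th has weekday Fri.
Jan 13 is Sun; Feb 13 is Wed; Mar 13 is Wed; Apr 13 is Sat; May 13 is Mon; Jun 13 is Thu; Jul 13 is Sat; Aug 13 is Tue; Sep 13 is Fri ✓; Oct 13 is Sun; Nov 13 is Wed; Dec 13 is Fri ✓.
Friday the 13ths: Sep, Dec.

2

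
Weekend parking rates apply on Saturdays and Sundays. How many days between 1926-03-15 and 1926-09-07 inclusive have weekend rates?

50

1926-03-15 is a Monday.
That's 177 days from start to end, counting both.
177 = 7 × 25 + 2, so there are 25 full weeks plus 2 extra days.
Each full week contributes 2 weekend days (Sat, Sun): 25 × 2 = 50.
The 2 extra days are Monday, Tuesday — none qualify.
Total: 50 + 0 = 50.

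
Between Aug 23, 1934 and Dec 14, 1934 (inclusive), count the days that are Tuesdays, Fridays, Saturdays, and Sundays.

65

Aug 23, 1934 is a Thursday.
From Aug 23, 1934 to Dec 14, 1934 is 114 days inclusive.
114 = 7 × 16 + 2, so there are 16 full weeks plus 2 extra days.
Each full week contributes 4 days from the set (Tue, Fri, Sat, Sun): 16 × 4 = 64.
The 2 extra days are Thursday, Friday — 1 of them qualifies.
Total: 64 + 1 = 65.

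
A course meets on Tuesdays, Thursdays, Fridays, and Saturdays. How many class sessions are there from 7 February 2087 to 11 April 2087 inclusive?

7 February 2087 is a Friday.
From 7 February 2087 to 11 April 2087 is 64 days inclusive.
64 = 7 × 9 + 1, so there are 9 full weeks plus 1 extra day.
Each full week contributes 4 days from the set (Tue, Thu, Fri, Sat): 9 × 4 = 36.
The 1 extra day is Friday — 1 of them qualifies.
Total: 36 + 1 = 37.

37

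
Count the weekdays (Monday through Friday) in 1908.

262

January 1, 1908 is a Wednesday.
The range spans 366 days (inclusive of both endpoints).
366 = 7 × 52 + 2, so there are 52 full weeks plus 2 extra days.
Each full week contributes 5 weekdays (Mon–Fri): 52 × 5 = 260.
The 2 extra days are Wednesday, Thursday — 2 of them qualify.
Total: 260 + 2 = 262.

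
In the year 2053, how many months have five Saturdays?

4

A month has five Saturdays exactly when Saturday falls within its first (length − 28) days.
Jan: 31 days, starts Wed → 5 of Wed, Thu, Fri
Feb: 28 days, starts Sat → 5 of (none)
Mar: 31 days, starts Sat → 5 of Sat, Sun, Mon ✓
Apr: 30 days, starts Tue → 5 of Tue, Wed
May: 31 days, starts Thu → 5 of Thu, Fri, Sat ✓
Jun: 30 days, starts Sun → 5 of Sun, Mon
Jul: 31 days, starts Tue → 5 of Tue, Wed, Thu
Aug: 31 days, starts Fri → 5 of Fri, Sat, Sun ✓
Sep: 30 days, starts Mon → 5 of Mon, Tue
Oct: 31 days, starts Wed → 5 of Wed, Thu, Fri
Nov: 30 days, starts Sat → 5 of Sat, Sun ✓
Dec: 31 days, starts Mon → 5 of Mon, Tue, Wed
Months with five Saturdays: Mar, May, Aug, Nov.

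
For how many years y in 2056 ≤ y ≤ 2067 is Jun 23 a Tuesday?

1

Day of week of June 23 in each year:
2056: Fri, 2057: Sat, 2058: Sun, 2059: Mon, 2060: Wed, 2061: Thu, 2062: Fri, 2063: Sat, 2064: Mon, 2065: Tue ✓, 2066: Wed, 2067: Thu
Tuesdays: 2065.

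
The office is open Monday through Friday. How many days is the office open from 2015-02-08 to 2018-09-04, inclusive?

932

2015-02-08 is a Sunday.
That's 1305 days from start to end, counting both.
1305 = 7 × 186 + 3, so there are 186 full weeks plus 3 extra days.
Each full week contributes 5 weekdays (Mon–Fri): 186 × 5 = 930.
The 3 extra days are Sunday, Monday, Tuesday — 2 of them qualify.
Total: 930 + 2 = 932.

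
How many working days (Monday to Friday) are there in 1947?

1947-01-01 is a Wednesday.
That's 365 days from start to end, counting both.
365 = 7 × 52 + 1, so there are 52 full weeks plus 1 extra day.
Each full week contributes 5 weekdays (Mon–Fri): 52 × 5 = 260.
The 1 extra day is Wednesday — 1 of them qualifies.
Total: 260 + 1 = 261.

261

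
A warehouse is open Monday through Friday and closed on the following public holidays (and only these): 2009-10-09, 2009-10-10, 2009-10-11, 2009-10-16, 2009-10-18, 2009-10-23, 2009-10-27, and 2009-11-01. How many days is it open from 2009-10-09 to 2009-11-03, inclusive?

2009-10-09 is a Friday.
From 2009-10-09 to 2009-11-03 is 26 days inclusive.
26 = 7 × 3 + 5, so there are 3 full weeks plus 5 extra days.
Each full week contributes 5 weekdays (Mon–Fri): 3 × 5 = 15.
The 5 extra days are Fri, Sat, Sun, Mon, Tue — 3 of them qualify.
Total: 15 + 3 = 18.
Holidays: 2009-10-09 (Fri); 2009-10-10 (Sat); 2009-10-11 (Sun); 2009-10-16 (Fri); 2009-10-18 (Sun); 2009-10-23 (Fri); 2009-10-27 (Tue); 2009-11-01 (Sun).
4 of the 8 holidays fall on weekdays; the rest are weekends and were already excluded.
Business days: 18 − 4 = 14.

14 business days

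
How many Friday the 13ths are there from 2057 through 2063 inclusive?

12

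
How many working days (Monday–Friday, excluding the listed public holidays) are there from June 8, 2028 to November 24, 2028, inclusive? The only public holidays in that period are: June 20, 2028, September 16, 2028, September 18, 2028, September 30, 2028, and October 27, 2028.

June 8, 2028 is a Thursday.
From June 8, 2028 to November 24, 2028 is 170 days inclusive.
170 = 7 × 24 + 2, so there are 24 full weeks plus 2 extra days.
Each full week contributes 5 weekdays (Mon–Fri): 24 × 5 = 120.
The 2 extra days are Thursday, Friday — 2 of them qualify.
Total: 120 + 2 = 122.
Holidays: June 20, 2028 (Tue); September 16, 2028 (Sat); September 18, 2028 (Mon); September 30, 2028 (Sat); October 27, 2028 (Fri).
3 of the 5 holidays fall on weekdays; the rest are weekends and were already excluded.
Business days: 122 − 3 = 119.

119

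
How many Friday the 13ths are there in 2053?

The 13th falls on a Friday when the month's 13th has weekday Fri.
Jan 13 is Mon; Feb 13 is Thu; Mar 13 is Thu; Apr 13 is Sun; May 13 is Tue; Jun 13 is Fri ✓; Jul 13 is Sun; Aug 13 is Wed; Sep 13 is Sat; Oct 13 is Mon; Nov 13 is Thu; Dec 13 is Sat.
Friday the 13ths: Jun.

1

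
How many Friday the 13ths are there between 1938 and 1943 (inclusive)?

10

Friday-the-13ths by year:
1938: May
1939: Jan, Oct
1940: Sep, Dec
1941: Jun
1942: Feb, Mar, Nov
1943: Aug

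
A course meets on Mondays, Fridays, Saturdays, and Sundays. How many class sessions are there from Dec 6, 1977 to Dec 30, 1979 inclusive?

431

Dec 6, 1977 is a Tuesday.
That's 755 days from start to end, counting both.
755 = 7 × 107 + 6, so there are 107 full weeks plus 6 extra days.
Each full week contributes 4 days from the set (Mon, Fri, Sat, Sun): 107 × 4 = 428.
The 6 extra days are Tue, Wed, Thu, Fri, Sat, Sun — 3 of them qualify.
Total: 428 + 3 = 431.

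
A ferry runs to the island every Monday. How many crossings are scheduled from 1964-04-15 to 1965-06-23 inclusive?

1964-04-15 is a Wednesday.
From 1964-04-15 to 1965-06-23 is 435 days inclusive.
435 = 7 × 62 + 1, so there are 62 full weeks plus 1 extra day.
Each full week contributes one Monday: 62 so far.
The 1 extra day is Wed — none qualify.
Total: 62 + 0 = 62.

62 Mondays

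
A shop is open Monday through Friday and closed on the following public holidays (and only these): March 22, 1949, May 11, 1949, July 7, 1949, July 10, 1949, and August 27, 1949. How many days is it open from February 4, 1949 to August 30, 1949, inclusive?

February 4, 1949 is a Friday.
That's 208 days from start to end, counting both.
208 = 7 × 29 + 5, so there are 29 full weeks plus 5 extra days.
Each full week contributes 5 weekdays (Mon–Fri): 29 × 5 = 145.
The 5 extra days are Friday, Saturday, Sunday, Monday, Tuesday — 3 of them qualify.
Total: 145 + 3 = 148.
Holidays: March 22, 1949 (Tue); May 11, 1949 (Wed); July 7, 1949 (Thu); July 10, 1949 (Sun); August 27, 1949 (Sat).
3 of the 5 holidays fall on weekdays; the rest are weekends and were already excluded.
Business days: 148 − 3 = 145.

145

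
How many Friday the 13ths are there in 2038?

1

The 13th falls on a Friday when the month's 13th has weekday Fri.
Jan 13 is Wed; Feb 13 is Sat; Mar 13 is Sat; Apr 13 is Tue; May 13 is Thu; Jun 13 is Sun; Jul 13 is Tue; Aug 13 is Fri ✓; Sep 13 is Mon; Oct 13 is Wed; Nov 13 is Sat; Dec 13 is Mon.
Friday the 13ths: Aug.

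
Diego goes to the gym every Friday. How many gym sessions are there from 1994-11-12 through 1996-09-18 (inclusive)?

1994-11-12 is a Saturday.
The range spans 677 days (inclusive of both endpoints).
677 = 7 × 96 + 5, so there are 96 full weeks plus 5 extra days.
Each full week contributes one Friday: 96 so far.
The 5 extra days are Saturday, Sunday, Monday, Tuesday, Wednesday — none qualify.
Total: 96 + 0 = 96.

96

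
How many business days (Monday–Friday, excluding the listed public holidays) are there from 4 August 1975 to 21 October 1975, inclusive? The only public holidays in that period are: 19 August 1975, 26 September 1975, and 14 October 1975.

54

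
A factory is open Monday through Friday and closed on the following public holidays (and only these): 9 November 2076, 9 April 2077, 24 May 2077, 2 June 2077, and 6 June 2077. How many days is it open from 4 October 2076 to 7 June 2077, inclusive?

4 October 2076 is a Sunday.
The range spans 247 days (inclusive of both endpoints).
247 = 7 × 35 + 2, so there are 35 full weeks plus 2 extra days.
Each full week contributes 5 weekdays (Mon–Fri): 35 × 5 = 175.
The 2 extra days are Sun, Mon — 1 of them qualifies.
Total: 175 + 1 = 176.
Holidays: 9 November 2076 (Mon); 9 April 2077 (Fri); 24 May 2077 (Mon); 2 June 2077 (Wed); 6 June 2077 (Sun).
4 of the 5 holidays fall on weekdays; the rest are weekends and were already excluded.
Business days: 176 − 4 = 172.

172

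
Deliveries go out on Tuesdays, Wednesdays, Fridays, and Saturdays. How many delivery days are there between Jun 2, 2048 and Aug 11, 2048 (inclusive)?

Jun 2, 2048 is a Tuesday.
The range spans 71 days (inclusive of both endpoints).
71 = 7 × 10 + 1, so there are 10 full weeks plus 1 extra day.
Each full week contributes 4 days from the set (Tue, Wed, Fri, Sat): 10 × 4 = 40.
The 1 extra day is Tuesday — 1 of them qualifies.
Total: 40 + 1 = 41.

41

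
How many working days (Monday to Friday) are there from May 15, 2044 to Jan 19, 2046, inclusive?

May 15, 2044 is a Sunday.
From May 15, 2044 to Jan 19, 2046 is 615 days inclusive.
615 = 7 × 87 + 6, so there are 87 full weeks plus 6 extra days.
Each full week contributes 5 weekdays (Mon–Fri): 87 × 5 = 435.
The 6 extra days are Sunday, Monday, Tuesday, Wednesday, Thursday, Friday — 5 of them qualify.
Total: 435 + 5 = 440.

440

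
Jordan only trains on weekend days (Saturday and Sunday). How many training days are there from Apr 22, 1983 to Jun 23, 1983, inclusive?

18

Apr 22, 1983 is a Friday.
The range spans 63 days (inclusive of both endpoints).
63 = 7 × 9, so the span is exactly 9 full weeks.
Each full week contributes 2 weekend days (Sat, Sun): 9 × 2 = 18.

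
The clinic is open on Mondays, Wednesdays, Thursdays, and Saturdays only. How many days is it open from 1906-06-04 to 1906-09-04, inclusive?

53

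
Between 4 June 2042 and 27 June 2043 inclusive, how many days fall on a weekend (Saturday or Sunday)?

111

4 June 2042 is a Wednesday.
That's 389 days from start to end, counting both.
389 = 7 × 55 + 4, so there are 55 full weeks plus 4 extra days.
Each full week contributes 2 weekend days (Sat, Sun): 55 × 2 = 110.
The 4 extra days are Wednesday, Thursday, Friday, Saturday — 1 of them qualifies.
Total: 110 + 1 = 111.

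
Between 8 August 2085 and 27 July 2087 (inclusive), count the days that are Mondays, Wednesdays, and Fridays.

308

8 August 2085 is a Wednesday.
From 8 August 2085 to 27 July 2087 is 719 days inclusive.
719 = 7 × 102 + 5, so there are 102 full weeks plus 5 extra days.
Each full week contributes 3 days from the set (Mon, Wed, Fri): 102 × 3 = 306.
The 5 extra days are Wednesday, Thursday, Friday, Saturday, Sunday — 2 of them qualify.
Total: 306 + 2 = 308.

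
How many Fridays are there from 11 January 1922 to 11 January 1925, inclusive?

157

11 January 1922 is a Wednesday.
That's 1097 days from start to end, counting both.
1097 = 7 × 156 + 5, so there are 156 full weeks plus 5 extra days.
Each full week contributes one Friday: 156 so far.
The 5 extra days are Wednesday, Thursday, Friday, Saturday, Sunday — 1 of them qualifies.
Total: 156 + 1 = 157.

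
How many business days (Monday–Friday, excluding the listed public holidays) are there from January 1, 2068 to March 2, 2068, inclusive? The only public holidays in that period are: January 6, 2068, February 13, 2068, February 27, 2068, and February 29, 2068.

41 business days

January 1, 2068 is a Sunday.
From January 1, 2068 to March 2, 2068 is 62 days inclusive.
62 = 7 × 8 + 6, so there are 8 full weeks plus 6 extra days.
Each full week contributes 5 weekdays (Mon–Fri): 8 × 5 = 40.
The 6 extra days are Sun, Mon, Tue, Wed, Thu, Fri — 5 of them qualify.
Total: 40 + 5 = 45.
Holidays: January 6, 2068 (Fri); February 13, 2068 (Mon); February 27, 2068 (Mon); February 29, 2068 (Wed).
All 4 holidays fall on weekdays, so subtract 4.
Business days: 45 − 4 = 41.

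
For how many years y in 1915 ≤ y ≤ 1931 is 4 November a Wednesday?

Day of week of November 4 in each year:
1915: Thu, 1916: Sat, 1917: Sun, 1918: Mon, 1919: Tue, 1920: Thu, 1921: Fri, 1922: Sat, 1923: Sun, 1924: Tue, 1925: Wed ✓, 1926: Thu, 1927: Fri, 1928: Sun, 1929: Mon, 1930: Tue, 1931: Wed ✓
Wednesdays: 1925, 1931.

2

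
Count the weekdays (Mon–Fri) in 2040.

261 weekdays

Jan 1, 2040 is a Sunday.
From Jan 1, 2040 to Dec 31, 2040 is 366 days inclusive.
366 = 7 × 52 + 2, so there are 52 full weeks plus 2 extra days.
Each full week contributes 5 weekdays (Mon–Fri): 52 × 5 = 260.
The 2 extra days are Sunday, Monday — 1 of them qualifies.
Total: 260 + 1 = 261.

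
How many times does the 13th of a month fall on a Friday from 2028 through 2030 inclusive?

5

Friday-the-13ths by year:
2028: Oct
2029: Apr, Jul
2030: Sep, Dec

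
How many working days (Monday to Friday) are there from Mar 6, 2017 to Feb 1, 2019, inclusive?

500

Mar 6, 2017 is a Monday.
That's 698 days from start to end, counting both.
698 = 7 × 99 + 5, so there are 99 full weeks plus 5 extra days.
Each full week contributes 5 weekdays (Mon–Fri): 99 × 5 = 495.
The 5 extra days are Monday, Tuesday, Wednesday, Thursday, Friday — 5 of them qualify.
Total: 495 + 5 = 500.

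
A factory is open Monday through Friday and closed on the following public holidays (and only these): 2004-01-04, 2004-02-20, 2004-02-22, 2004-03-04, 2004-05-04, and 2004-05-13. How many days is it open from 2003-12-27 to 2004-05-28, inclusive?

2003-12-27 is a Saturday.
That's 154 days from start to end, counting both.
154 = 7 × 22, so the span is exactly 22 full weeks.
Each full week contributes 5 weekdays (Mon–Fri): 22 × 5 = 110.
Holidays: 2004-01-04 (Sun); 2004-02-20 (Fri); 2004-02-22 (Sun); 2004-03-04 (Thu); 2004-05-04 (Tue); 2004-05-13 (Thu).
4 of the 6 holidays fall on weekdays; the rest are weekends and were already excluded.
Business days: 110 − 4 = 106.

106 working days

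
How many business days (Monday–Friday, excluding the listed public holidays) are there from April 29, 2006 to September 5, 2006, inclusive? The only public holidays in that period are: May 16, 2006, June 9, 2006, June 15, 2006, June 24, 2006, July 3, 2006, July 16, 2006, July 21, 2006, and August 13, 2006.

April 29, 2006 is a Saturday.
The range spans 130 days (inclusive of both endpoints).
130 = 7 × 18 + 4, so there are 18 full weeks plus 4 extra days.
Each full week contributes 5 weekdays (Mon–Fri): 18 × 5 = 90.
The 4 extra days are Saturday, Sunday, Monday, Tuesday — 2 of them qualify.
Total: 90 + 2 = 92.
Holidays: May 16, 2006 (Tue); June 9, 2006 (Fri); June 15, 2006 (Thu); June 24, 2006 (Sat); July 3, 2006 (Mon); July 16, 2006 (Sun); July 21, 2006 (Fri); August 13, 2006 (Sun).
5 of the 8 holidays fall on weekdays; the rest are weekends and were already excluded.
Business days: 92 − 5 = 87.

87 business days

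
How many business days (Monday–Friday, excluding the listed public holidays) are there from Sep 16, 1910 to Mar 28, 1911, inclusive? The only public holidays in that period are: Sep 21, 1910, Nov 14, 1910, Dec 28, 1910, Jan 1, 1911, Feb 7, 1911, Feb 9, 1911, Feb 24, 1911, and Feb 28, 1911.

Sep 16, 1910 is a Friday.
From Sep 16, 1910 to Mar 28, 1911 is 194 days inclusive.
194 = 7 × 27 + 5, so there are 27 full weeks plus 5 extra days.
Each full week contributes 5 weekdays (Mon–Fri): 27 × 5 = 135.
The 5 extra days are Fri, Sat, Sun, Mon, Tue — 3 of them qualify.
Total: 135 + 3 = 138.
Holidays: Sep 21, 1910 (Wed); Nov 14, 1910 (Mon); Dec 28, 1910 (Wed); Jan 1, 1911 (Sun); Feb 7, 1911 (Tue); Feb 9, 1911 (Thu); Feb 24, 1911 (Fri); Feb 28, 1911 (Tue).
7 of the 8 holidays fall on weekdays; the rest are weekends and were already excluded.
Business days: 138 − 7 = 131.

131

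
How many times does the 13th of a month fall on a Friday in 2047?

The 13th falls on a Friday when the month's 13th has weekday Fri.
Jan 13 is Sun; Feb 13 is Wed; Mar 13 is Wed; Apr 13 is Sat; May 13 is Mon; Jun 13 is Thu; Jul 13 is Sat; Aug 13 is Tue; Sep 13 is Fri ✓; Oct 13 is Sun; Nov 13 is Wed; Dec 13 is Fri ✓.
Friday the 13ths: Sep, Dec.

2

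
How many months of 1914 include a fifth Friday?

A month has five Fridays exactly when Friday falls within its first (length − 28) days.
Jan: 31 days, starts Thu → 5 of Thu, Fri, Sat ✓
Feb: 28 days, starts Sun → 5 of (none)
Mar: 31 days, starts Sun → 5 of Sun, Mon, Tue
Apr: 30 days, starts Wed → 5 of Wed, Thu
May: 31 days, starts Fri → 5 of Fri, Sat, Sun ✓
Jun: 30 days, starts Mon → 5 of Mon, Tue
Jul: 31 days, starts Wed → 5 of Wed, Thu, Fri ✓
Aug: 31 days, starts Sat → 5 of Sat, Sun, Mon
Sep: 30 days, starts Tue → 5 of Tue, Wed
Oct: 31 days, starts Thu → 5 of Thu, Fri, Sat ✓
Nov: 30 days, starts Sun → 5 of Sun, Mon
Dec: 31 days, starts Tue → 5 of Tue, Wed, Thu
Months with five Fridays: Jan, May, Jul, Oct.

4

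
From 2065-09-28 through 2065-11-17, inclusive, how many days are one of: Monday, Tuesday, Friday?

2065-09-28 is a Monday.
From 2065-09-28 to 2065-11-17 is 51 days inclusive.
51 = 7 × 7 + 2, so there are 7 full weeks plus 2 extra days.
Each full week contributes 3 days from the set (Mon, Tue, Fri): 7 × 3 = 21.
The 2 extra days are Monday, Tuesday — 2 of them qualify.
Total: 21 + 2 = 23.

23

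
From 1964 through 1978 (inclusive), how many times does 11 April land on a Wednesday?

1

Day of week of April 11 in each year:
1964: Sat, 1965: Sun, 1966: Mon, 1967: Tue, 1968: Thu, 1969: Fri, 1970: Sat, 1971: Sun, 1972: Tue, 1973: Wed ✓, 1974: Thu, 1975: Fri, 1976: Sun, 1977: Mon, 1978: Tue
Wednesdays: 1973.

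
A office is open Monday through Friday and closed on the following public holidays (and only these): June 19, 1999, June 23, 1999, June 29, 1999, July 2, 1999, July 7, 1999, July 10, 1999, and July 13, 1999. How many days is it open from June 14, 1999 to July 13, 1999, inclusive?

June 14, 1999 is a Monday.
That's 30 days from start to end, counting both.
30 = 7 × 4 + 2, so there are 4 full weeks plus 2 extra days.
Each full week contributes 5 weekdays (Mon–Fri): 4 × 5 = 20.
The 2 extra days are Monday, Tuesday — 2 of them qualify.
Total: 20 + 2 = 22.
Holidays: June 19, 1999 (Sat); June 23, 1999 (Wed); June 29, 1999 (Tue); July 2, 1999 (Fri); July 7, 1999 (Wed); July 10, 1999 (Sat); July 13, 1999 (Tue).
5 of the 7 holidays fall on weekdays; the rest are weekends and were already excluded.
Business days: 22 − 5 = 17.

17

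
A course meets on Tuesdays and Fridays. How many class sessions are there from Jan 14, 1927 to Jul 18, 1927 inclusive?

53

Jan 14, 1927 is a Friday.
That's 186 days from start to end, counting both.
186 = 7 × 26 + 4, so there are 26 full weeks plus 4 extra days.
Each full week contributes 2 days from the set (Tue, Fri): 26 × 2 = 52.
The 4 extra days are Fri, Sat, Sun, Mon — 1 of them qualifies.
Total: 52 + 1 = 53.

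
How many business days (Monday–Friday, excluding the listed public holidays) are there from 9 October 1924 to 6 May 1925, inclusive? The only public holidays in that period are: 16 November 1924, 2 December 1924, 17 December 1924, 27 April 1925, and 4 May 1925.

146 business days

9 October 1924 is a Thursday.
The range spans 210 days (inclusive of both endpoints).
210 = 7 × 30, so the span is exactly 30 full weeks.
Each full week contributes 5 weekdays (Mon–Fri): 30 × 5 = 150.
Total: 150.
Holidays: 16 November 1924 (Sun); 2 December 1924 (Tue); 17 December 1924 (Wed); 27 April 1925 (Mon); 4 May 1925 (Mon).
4 of the 5 holidays fall on weekdays; the rest are weekends and were already excluded.
Business days: 150 − 4 = 146.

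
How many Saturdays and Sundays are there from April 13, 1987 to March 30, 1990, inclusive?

308

April 13, 1987 is a Monday.
That's 1083 days from start to end, counting both.
1083 = 7 × 154 + 5, so there are 154 full weeks plus 5 extra days.
Each full week contributes 2 weekend days (Sat, Sun): 154 × 2 = 308.
The 5 extra days are Monday, Tuesday, Wednesday, Thursday, Friday — none qualify.
Total: 308 + 0 = 308.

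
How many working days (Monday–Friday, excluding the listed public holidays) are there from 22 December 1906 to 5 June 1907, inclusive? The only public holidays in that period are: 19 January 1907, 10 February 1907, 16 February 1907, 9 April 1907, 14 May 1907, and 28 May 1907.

115

22 December 1906 is a Saturday.
From 22 December 1906 to 5 June 1907 is 166 days inclusive.
166 = 7 × 23 + 5, so there are 23 full weeks plus 5 extra days.
Each full week contributes 5 weekdays (Mon–Fri): 23 × 5 = 115.
The 5 extra days are Sat, Sun, Mon, Tue, Wed — 3 of them qualify.
Total: 115 + 3 = 118.
Holidays: 19 January 1907 (Sat); 10 February 1907 (Sun); 16 February 1907 (Sat); 9 April 1907 (Tue); 14 May 1907 (Tue); 28 May 1907 (Tue).
3 of the 6 holidays fall on weekdays; the rest are weekends and were already excluded.
Business days: 118 − 3 = 115.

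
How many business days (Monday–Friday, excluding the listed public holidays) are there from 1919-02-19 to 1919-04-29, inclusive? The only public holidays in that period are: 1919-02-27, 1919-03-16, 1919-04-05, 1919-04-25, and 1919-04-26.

48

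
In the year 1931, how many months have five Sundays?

4

A month has five Sundays exactly when Sunday falls within its first (length − 28) days.
Jan: 31 days, starts Thu → 5 of Thu, Fri, Sat
Feb: 28 days, starts Sun → 5 of (none)
Mar: 31 days, starts Sun → 5 of Sun, Mon, Tue ✓
Apr: 30 days, starts Wed → 5 of Wed, Thu
May: 31 days, starts Fri → 5 of Fri, Sat, Sun ✓
Jun: 30 days, starts Mon → 5 of Mon, Tue
Jul: 31 days, starts Wed → 5 of Wed, Thu, Fri
Aug: 31 days, starts Sat → 5 of Sat, Sun, Mon ✓
Sep: 30 days, starts Tue → 5 of Tue, Wed
Oct: 31 days, starts Thu → 5 of Thu, Fri, Sat
Nov: 30 days, starts Sun → 5 of Sun, Mon ✓
Dec: 31 days, starts Tue → 5 of Tue, Wed, Thu
Months with five Sundays: Mar, May, Aug, Nov.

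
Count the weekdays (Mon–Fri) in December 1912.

1912-12-01 is a Sunday.
From 1912-12-01 to 1912-12-31 is 31 days inclusive.
31 = 7 × 4 + 3, so there are 4 full weeks plus 3 extra days.
Each full week contributes 5 weekdays (Mon–Fri): 4 × 5 = 20.
The 3 extra days are Sun, Mon, Tue — 2 of them qualify.
Total: 20 + 2 = 22.

22 weekdays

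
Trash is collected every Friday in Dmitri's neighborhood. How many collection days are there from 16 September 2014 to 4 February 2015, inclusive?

20

16 September 2014 is a Tuesday.
From 16 September 2014 to 4 February 2015 is 142 days inclusive.
142 = 7 × 20 + 2, so there are 20 full weeks plus 2 extra days.
Each full week contributes one Friday: 20 so far.
The 2 extra days are Tue, Wed — none qualify.
Total: 20 + 0 = 20.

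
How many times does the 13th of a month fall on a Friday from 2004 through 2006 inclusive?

Friday-the-13ths by year:
2004: Feb, Aug
2005: May
2006: Jan, Oct

5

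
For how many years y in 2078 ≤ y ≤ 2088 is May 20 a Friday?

Day of week of May 20 in each year:
2078: Fri ✓, 2079: Sat, 2080: Mon, 2081: Tue, 2082: Wed, 2083: Thu, 2084: Sat, 2085: Sun, 2086: Mon, 2087: Tue, 2088: Thu
Fridays: 2078.

1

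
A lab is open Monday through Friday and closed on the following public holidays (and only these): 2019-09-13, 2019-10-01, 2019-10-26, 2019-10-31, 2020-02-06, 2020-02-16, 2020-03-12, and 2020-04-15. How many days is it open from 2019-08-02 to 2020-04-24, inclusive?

185 working days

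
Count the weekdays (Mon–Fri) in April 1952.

1952-04-01 is a Tuesday.
That's 30 days from start to end, counting both.
30 = 7 × 4 + 2, so there are 4 full weeks plus 2 extra days.
Each full week contributes 5 weekdays (Mon–Fri): 4 × 5 = 20.
The 2 extra days are Tuesday, Wednesday — 2 of them qualify.
Total: 20 + 2 = 22.

22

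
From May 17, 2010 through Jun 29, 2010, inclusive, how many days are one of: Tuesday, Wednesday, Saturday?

19

May 17, 2010 is a Monday.
From May 17, 2010 to Jun 29, 2010 is 44 days inclusive.
44 = 7 × 6 + 2, so there are 6 full weeks plus 2 extra days.
Each full week contributes 3 days from the set (Tue, Wed, Sat): 6 × 3 = 18.
The 2 extra days are Mon, Tue — 1 of them qualifies.
Total: 18 + 1 = 19.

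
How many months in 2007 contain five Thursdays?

4

A month has five Thursdays exactly when Thursday falls within its first (length − 28) days.
Jan: 31 days, starts Mon → 5 of Mon, Tue, Wed
Feb: 28 days, starts Thu → 5 of (none)
Mar: 31 days, starts Thu → 5 of Thu, Fri, Sat ✓
Apr: 30 days, starts Sun → 5 of Sun, Mon
May: 31 days, starts Tue → 5 of Tue, Wed, Thu ✓
Jun: 30 days, starts Fri → 5 of Fri, Sat
Jul: 31 days, starts Sun → 5 of Sun, Mon, Tue
Aug: 31 days, starts Wed → 5 of Wed, Thu, Fri ✓
Sep: 30 days, starts Sat → 5 of Sat, Sun
Oct: 31 days, starts Mon → 5 of Mon, Tue, Wed
Nov: 30 days, starts Thu → 5 of Thu, Fri ✓
Dec: 31 days, starts Sat → 5 of Sat, Sun, Mon
Months with five Thursdays: Mar, May, Aug, Nov.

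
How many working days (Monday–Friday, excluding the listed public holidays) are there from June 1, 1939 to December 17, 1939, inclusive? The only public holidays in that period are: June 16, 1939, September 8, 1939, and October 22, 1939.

140 working days

June 1, 1939 is a Thursday.
That's 200 days from start to end, counting both.
200 = 7 × 28 + 4, so there are 28 full weeks plus 4 extra days.
Each full week contributes 5 weekdays (Mon–Fri): 28 × 5 = 140.
The 4 extra days are Thu, Fri, Sat, Sun — 2 of them qualify.
Total: 140 + 2 = 142.
Holidays: June 16, 1939 (Fri); September 8, 1939 (Fri); October 22, 1939 (Sun).
2 of the 3 holidays fall on weekdays; the rest are weekends and were already excluded.
Business days: 142 − 2 = 140.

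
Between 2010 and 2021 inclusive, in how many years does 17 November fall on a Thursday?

Day of week of November 17 in each year:
2010: Wed, 2011: Thu ✓, 2012: Sat, 2013: Sun, 2014: Mon, 2015: Tue, 2016: Thu ✓, 2017: Fri, 2018: Sat, 2019: Sun, 2020: Tue, 2021: Wed
Thursdays: 2011, 2016.

2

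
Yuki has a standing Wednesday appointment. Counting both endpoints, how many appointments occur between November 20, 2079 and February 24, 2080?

November 20, 2079 is a Monday.
The range spans 97 days (inclusive of both endpoints).
97 = 7 × 13 + 6, so there are 13 full weeks plus 6 extra days.
Each full week contributes one Wednesday: 13 so far.
The 6 extra days are Mon, Tue, Wed, Thu, Fri, Sat — 1 of them qualifies.
Total: 13 + 1 = 14.

14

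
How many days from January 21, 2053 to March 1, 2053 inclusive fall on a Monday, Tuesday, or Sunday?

16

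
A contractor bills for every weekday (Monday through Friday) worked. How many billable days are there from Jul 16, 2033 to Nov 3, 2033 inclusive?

Jul 16, 2033 is a Saturday.
The range spans 111 days (inclusive of both endpoints).
111 = 7 × 15 + 6, so there are 15 full weeks plus 6 extra days.
Each full week contributes 5 weekdays (Mon–Fri): 15 × 5 = 75.
The 6 extra days are Saturday, Sunday, Monday, Tuesday, Wednesday, Thursday — 4 of them qualify.
Total: 75 + 4 = 79.

79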